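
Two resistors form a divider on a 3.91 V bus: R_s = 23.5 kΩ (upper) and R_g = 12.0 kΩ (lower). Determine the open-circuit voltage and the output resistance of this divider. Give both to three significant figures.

V_th = 1.32 V, R_th = 7.94 kΩ

V_th is the open-circuit tap voltage: 3.91 × 12.0/(23.5 + 12.0) = 1.32 V.
With the supply zeroed, R_s and R_g appear in parallel from the tap: R_th = R_s‖R_g = (23.5 × 12.0)/35.50 = 7.94 kΩ.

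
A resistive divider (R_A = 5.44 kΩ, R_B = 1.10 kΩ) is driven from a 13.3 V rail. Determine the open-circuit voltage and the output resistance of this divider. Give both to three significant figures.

V_th is the open-circuit tap voltage: 13.3 × 1.10/(5.44 + 1.10) = 2.24 V.
With the supply zeroed, R_A and R_B appear in parallel from the tap: R_th = R_A‖R_B = (5.44 × 1.10)/6.540 = 915 Ω.

V_th = 2.24 V, R_th = 915 Ω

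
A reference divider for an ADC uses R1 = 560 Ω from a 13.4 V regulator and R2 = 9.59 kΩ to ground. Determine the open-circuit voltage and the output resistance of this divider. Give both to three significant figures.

V_th is the open-circuit tap voltage: 13.4 × 9590/(560 + 9590) = 12.7 V.
With the supply zeroed, R1 and R2 appear in parallel from the tap: R_th = R1‖R2 = (560 × 9590)/10150 = 529 Ω.

V_th = 12.7 V, R_th = 529 Ω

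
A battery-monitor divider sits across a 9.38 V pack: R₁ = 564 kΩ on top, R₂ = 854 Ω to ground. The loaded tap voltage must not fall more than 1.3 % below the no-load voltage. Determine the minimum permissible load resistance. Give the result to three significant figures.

R_L(min) ≈ 64.7 kΩ

Output resistance R_th = R₁‖R₂ = (564000 × 854)/564900 = 852.7 Ω.
The fractional drop is R_th/(R_th + R_L); requiring this ≤ 0.0130 gives R_L ≥ R_th(1/0.0130 − 1) = 852.7 × 75.92 = 64.7 kΩ.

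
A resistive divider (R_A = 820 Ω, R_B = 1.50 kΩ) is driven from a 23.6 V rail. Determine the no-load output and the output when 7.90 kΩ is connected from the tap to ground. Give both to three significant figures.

Unloaded: 15.3 V; loaded: 14.3 V

Open-circuit: V = 23.6 × 1500/(820 + 1500) = 15.3 V.
With the load, R_B becomes R_B‖R_L = 1261 Ω, so V = 23.6 × 1261/2081 = 14.3 V.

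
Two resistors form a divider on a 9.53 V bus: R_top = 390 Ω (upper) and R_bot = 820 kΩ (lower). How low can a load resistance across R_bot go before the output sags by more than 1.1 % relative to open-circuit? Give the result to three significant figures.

R_L(min) ≈ 35.0 kΩ

Output resistance R_th = R_top‖R_bot = (390 × 820000)/820400 = 389.8 Ω.
The fractional drop is R_th/(R_th + R_L); requiring this ≤ 0.0110 gives R_L ≥ R_th(1/0.0110 − 1) = 389.8 × 89.91 = 35.0 kΩ.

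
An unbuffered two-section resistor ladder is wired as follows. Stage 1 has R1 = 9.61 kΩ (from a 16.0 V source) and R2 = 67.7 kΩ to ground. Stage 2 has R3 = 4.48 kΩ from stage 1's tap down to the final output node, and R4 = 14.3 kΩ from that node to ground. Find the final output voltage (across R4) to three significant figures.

V_out ≈ 7.37 V

Stage 2 presents R3+R4 = 18.78 kΩ as a load on stage 1's tap.
Stage 1's lower leg becomes R2‖(R3+R4) = 14.70 kΩ, so V_mid = 16.0 × 14.70/24.31 = 9.675 V.
Stage 2 is itself unloaded: V_out = V_mid × R4/(R3+R4) = 9.675 × 14.3/18.78 = 7.37 V.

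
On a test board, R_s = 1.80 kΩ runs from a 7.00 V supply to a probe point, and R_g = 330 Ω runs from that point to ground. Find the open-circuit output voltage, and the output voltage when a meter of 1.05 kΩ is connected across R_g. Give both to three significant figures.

Unloaded: 1.08 V; loaded: 0.857 V

Open-circuit: V = 7.00 × 330/(1800 + 330) = 1.08 V.
With the load, R_g becomes R_g‖R_L = 251.1 Ω, so V = 7.00 × 251.1/2051 = 0.857 V.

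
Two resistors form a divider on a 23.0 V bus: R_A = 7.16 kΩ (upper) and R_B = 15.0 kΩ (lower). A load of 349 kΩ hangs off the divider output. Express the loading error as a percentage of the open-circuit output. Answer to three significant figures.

The divider's output (Thévenin) resistance is R_A‖R_B = 4.847 kΩ.
Fractional drop under load = R_th/(R_th + R_L) = 4.847 / (4.847 + 349) = 0.01370.
So the output falls by 1.37 %.

1.37 %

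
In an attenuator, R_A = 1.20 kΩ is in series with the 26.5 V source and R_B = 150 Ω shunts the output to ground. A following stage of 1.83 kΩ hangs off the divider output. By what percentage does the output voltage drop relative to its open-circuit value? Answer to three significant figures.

The divider's output (Thévenin) resistance is R_A‖R_B = 133.3 Ω.
Fractional drop under load = R_th/(R_th + R_L) = 133.3 / (133.3 + 1830) = 0.06791.
So the output falls by 6.79 %.

6.79 %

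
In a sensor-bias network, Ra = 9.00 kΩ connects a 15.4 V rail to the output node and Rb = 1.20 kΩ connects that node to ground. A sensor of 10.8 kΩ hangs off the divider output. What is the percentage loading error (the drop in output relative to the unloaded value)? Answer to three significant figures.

Unloaded V = 15.4 × 1.20/10.20 = 1.8118 V.
Loaded: Rb‖R_L = 1.080 kΩ, giving V = 15.4 × 1.080/10.08 = 1.6500 V.
Drop = (1.8118 − 1.6500) / 1.8118 = 8.93 %.

8.93 %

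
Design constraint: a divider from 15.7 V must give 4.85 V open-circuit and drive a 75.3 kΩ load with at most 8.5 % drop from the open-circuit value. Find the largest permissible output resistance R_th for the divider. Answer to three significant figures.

R_th ≤ 7.00 kΩ

Loading drop = R_th/(R_th + R_L) ≤ 0.0850, so R_th ≤ R_L · ε/(1−ε) = 75.3 kΩ × 0.0850/0.9150 = 7.00 kΩ.
(Any R1, R2 with R2/(R1+R2) = 0.309 and R1‖R2 ≤ 7.00 kΩ will meet the spec.)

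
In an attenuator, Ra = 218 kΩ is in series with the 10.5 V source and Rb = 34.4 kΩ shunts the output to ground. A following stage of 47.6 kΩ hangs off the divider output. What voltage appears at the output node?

The load sits in parallel with Rb: Rb‖R_L = (34.4 × 47.6) / (34.4 + 47.6) = 19.97 kΩ.
V_out = 10.5 × 19.97 / (218 + 19.97) = 10.5 × 19.97/238.0 = 0.881 V.

V_out ≈ 0.881 V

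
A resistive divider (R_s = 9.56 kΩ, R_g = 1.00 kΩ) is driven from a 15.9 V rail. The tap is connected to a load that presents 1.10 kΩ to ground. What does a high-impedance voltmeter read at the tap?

V_out ≈ 0.826 V

The load sits in parallel with R_g: R_g‖R_L = (1.00 × 1.10) / (1.00 + 1.10) = 0.5238 kΩ.
V_out = 15.9 × 0.5238 / (9.56 + 0.5238) = 15.9 × 0.5238/10.08 = 0.826 V.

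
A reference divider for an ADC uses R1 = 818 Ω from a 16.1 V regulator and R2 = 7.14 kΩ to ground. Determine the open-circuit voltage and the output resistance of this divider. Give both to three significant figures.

V_th is the open-circuit tap voltage: 16.1 × 7140/(818 + 7140) = 14.4 V.
With the supply zeroed, R1 and R2 appear in parallel from the tap: R_th = R1‖R2 = (818 × 7140)/7958 = 734 Ω.

V_th = 14.4 V, R_th = 734 Ω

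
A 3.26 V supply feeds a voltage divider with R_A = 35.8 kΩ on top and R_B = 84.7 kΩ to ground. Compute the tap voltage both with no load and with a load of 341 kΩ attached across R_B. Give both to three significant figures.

Open-circuit: V = 3.26 × 84.7/(35.8 + 84.7) = 2.29 V.
With the load, R_B becomes R_B‖R_L = 67.85 kΩ, so V = 3.26 × 67.85/103.6 = 2.13 V.

Unloaded: 2.29 V; loaded: 2.13 V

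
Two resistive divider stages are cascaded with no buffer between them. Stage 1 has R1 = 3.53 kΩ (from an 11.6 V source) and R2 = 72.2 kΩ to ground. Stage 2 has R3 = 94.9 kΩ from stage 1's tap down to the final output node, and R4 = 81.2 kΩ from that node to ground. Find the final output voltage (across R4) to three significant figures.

Stage 2 presents R3+R4 = 176.1 kΩ as a load on stage 1's tap.
Stage 1's lower leg becomes R2‖(R3+R4) = 51.21 kΩ, so V_mid = 11.6 × 51.21/54.74 = 10.85 V.
Stage 2 is itself unloaded: V_out = V_mid × R4/(R3+R4) = 10.85 × 81.2/176.1 = 5.00 V.

V_out ≈ 5.00 V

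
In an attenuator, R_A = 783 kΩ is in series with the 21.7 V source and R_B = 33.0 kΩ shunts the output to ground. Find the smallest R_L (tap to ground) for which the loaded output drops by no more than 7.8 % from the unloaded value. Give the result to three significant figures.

Output resistance R_th = R_A‖R_B = (783 × 33.0)/816.0 = 31.67 kΩ.
The fractional drop is R_th/(R_th + R_L); requiring this ≤ 0.0780 gives R_L ≥ R_th(1/0.0780 − 1) = 31.67 × 11.82 = 374 kΩ.

R_L(min) ≈ 374 kΩ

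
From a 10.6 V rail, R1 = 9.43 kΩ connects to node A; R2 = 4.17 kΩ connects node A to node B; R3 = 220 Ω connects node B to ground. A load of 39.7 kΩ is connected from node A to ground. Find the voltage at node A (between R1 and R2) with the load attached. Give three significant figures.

Below node A the series string R2+R3 = 4390 Ω sits in parallel with the 39700 Ω load: 3953 Ω.
V_A = 10.6 × 3953/(9430 + 3953) = 3.13 V.

V ≈ 3.13 V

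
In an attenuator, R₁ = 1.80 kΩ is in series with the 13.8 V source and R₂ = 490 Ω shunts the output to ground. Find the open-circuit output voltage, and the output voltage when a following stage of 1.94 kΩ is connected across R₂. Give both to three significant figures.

Open-circuit: V = 13.8 × 490/(1800 + 490) = 2.95 V.
With the load, R₂ becomes R₂‖R_L = 391.2 Ω, so V = 13.8 × 391.2/2191 = 2.46 V.

Unloaded: 2.95 V; loaded: 2.46 V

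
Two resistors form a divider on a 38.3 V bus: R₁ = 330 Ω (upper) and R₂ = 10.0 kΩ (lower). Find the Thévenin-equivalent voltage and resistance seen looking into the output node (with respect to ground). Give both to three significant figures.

V_th is the open-circuit tap voltage: 38.3 × 10000/(330 + 10000) = 37.1 V.
With the supply zeroed, R₁ and R₂ appear in parallel from the tap: R_th = R₁‖R₂ = (330 × 10000)/10330 = 319 Ω.

V_th = 37.1 V, R_th = 319 Ω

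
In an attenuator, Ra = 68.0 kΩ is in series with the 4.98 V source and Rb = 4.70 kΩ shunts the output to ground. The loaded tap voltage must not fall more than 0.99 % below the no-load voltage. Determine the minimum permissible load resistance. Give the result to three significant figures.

Output resistance R_th = Ra‖Rb = (68.0 × 4.70)/72.70 = 4.396 kΩ.
The fractional drop is R_th/(R_th + R_L); requiring this ≤ 0.00990 gives R_L ≥ R_th(1/0.00990 − 1) = 4.396 × 100.0 = 440 kΩ.

R_L(min) ≈ 440 kΩ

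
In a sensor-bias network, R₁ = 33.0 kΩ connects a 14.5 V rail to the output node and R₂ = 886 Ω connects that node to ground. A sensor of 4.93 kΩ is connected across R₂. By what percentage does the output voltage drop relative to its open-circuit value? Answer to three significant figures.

14.9 %

Unloaded V = 14.5 × 886/33890 = 0.37912 V.
Loaded: R₂‖R_L = 751.0 Ω, giving V = 14.5 × 751.0/33750 = 0.32265 V.
Drop = (0.37912 − 0.32265) / 0.37912 = 14.9 %.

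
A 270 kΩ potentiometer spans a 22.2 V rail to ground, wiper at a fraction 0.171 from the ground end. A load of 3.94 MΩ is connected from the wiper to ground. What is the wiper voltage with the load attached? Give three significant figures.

V ≈ 3.76 V

The wiper splits the pot into (1−α)R = 223.8 kΩ above and αR = 46.17 kΩ below.
Lower section ‖ load = 45.64 kΩ.
V_wiper = 22.2 × 45.64/(223.8 + 45.64) = 3.76 V.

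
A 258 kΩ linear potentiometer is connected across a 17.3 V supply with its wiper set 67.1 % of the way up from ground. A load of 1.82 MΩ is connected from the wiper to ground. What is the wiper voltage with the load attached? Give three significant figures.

V ≈ 11.3 V

The wiper splits the pot into (1−α)R = 84.88 kΩ above and αR = 173.1 kΩ below.
Lower section ‖ load = 158.1 kΩ.
V_wiper = 17.3 × 158.1/(84.88 + 158.1) = 11.3 V.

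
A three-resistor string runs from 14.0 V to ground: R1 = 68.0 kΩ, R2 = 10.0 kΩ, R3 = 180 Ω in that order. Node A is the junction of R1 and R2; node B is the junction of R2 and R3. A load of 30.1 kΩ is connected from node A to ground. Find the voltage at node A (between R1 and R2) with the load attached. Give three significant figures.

V ≈ 1.41 V

Below node A the series string R2+R3 = 10180 Ω sits in parallel with the 30100 Ω load: 7607 Ω.
V_A = 14.0 × 7607/(68000 + 7607) = 1.41 V.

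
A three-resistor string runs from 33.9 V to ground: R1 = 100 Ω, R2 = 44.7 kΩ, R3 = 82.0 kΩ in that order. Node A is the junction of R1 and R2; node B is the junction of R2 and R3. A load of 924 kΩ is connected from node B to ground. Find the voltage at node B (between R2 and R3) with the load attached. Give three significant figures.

V ≈ 21.3 V

At node B, R3 is in parallel with the load: R3‖R_L = 75320 Ω.
Below node A the resistance is R2 + (R3‖R_L) = 120000 Ω, so V_A = 33.9 × 120000/120100 = 33.87 V.
Then V_B = V_A × (R3‖R_L)/(R2 + R3‖R_L) = 33.87 × 75320/120000 = 21.3 V.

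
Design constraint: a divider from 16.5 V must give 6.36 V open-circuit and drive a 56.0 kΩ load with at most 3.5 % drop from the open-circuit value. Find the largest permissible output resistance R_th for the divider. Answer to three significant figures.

Loading drop = R_th/(R_th + R_L) ≤ 0.0350, so R_th ≤ R_L · ε/(1−ε) = 56.0 kΩ × 0.0350/0.9650 = 2.03 kΩ.

R_th ≤ 2.03 kΩ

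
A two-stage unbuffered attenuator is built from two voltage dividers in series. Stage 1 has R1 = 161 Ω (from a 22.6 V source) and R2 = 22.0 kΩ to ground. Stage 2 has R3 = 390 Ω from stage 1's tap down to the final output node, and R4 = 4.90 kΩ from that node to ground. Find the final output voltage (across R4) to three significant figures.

Stage 2 presents R3+R4 = 5290 Ω as a load on stage 1's tap.
Stage 1's lower leg becomes R2‖(R3+R4) = 4265 Ω, so V_mid = 22.6 × 4265/4426 = 21.78 V.
Stage 2 is itself unloaded: V_out = V_mid × R4/(R3+R4) = 21.78 × 4900/5290 = 20.2 V.

V_out ≈ 20.2 V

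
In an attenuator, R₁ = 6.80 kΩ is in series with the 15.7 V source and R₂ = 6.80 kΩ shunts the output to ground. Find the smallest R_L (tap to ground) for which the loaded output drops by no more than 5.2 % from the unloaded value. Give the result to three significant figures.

Output resistance R_th = R₁‖R₂ = (6.80 × 6.80)/13.60 = 3.400 kΩ.
The fractional drop is R_th/(R_th + R_L); requiring this ≤ 0.0520 gives R_L ≥ R_th(1/0.0520 − 1) = 3.400 × 18.23 = 62.0 kΩ.

R_L(min) ≈ 62.0 kΩ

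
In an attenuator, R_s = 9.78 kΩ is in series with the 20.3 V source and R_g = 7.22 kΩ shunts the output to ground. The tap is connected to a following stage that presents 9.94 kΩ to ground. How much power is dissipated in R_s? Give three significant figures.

P ≈ 20.7 mW

Total resistance from the source is R_s + (R_g‖R_L) = 13.96 kΩ, so I = 20.3/13.96 kΩ = 1.454 mA.
P = I²·R_s = (1.454 mA)² × 9.78 kΩ = 20.7 mW.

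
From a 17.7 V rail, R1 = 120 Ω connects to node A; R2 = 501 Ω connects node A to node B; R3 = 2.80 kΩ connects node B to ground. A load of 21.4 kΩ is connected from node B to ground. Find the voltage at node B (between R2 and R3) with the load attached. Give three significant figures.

V ≈ 14.2 V

At node B, R3 is in parallel with the load: R3‖R_L = 2476 Ω.
Below node A the resistance is R2 + (R3‖R_L) = 2977 Ω, so V_A = 17.7 × 2977/3097 = 17.01 V.
Then V_B = V_A × (R3‖R_L)/(R2 + R3‖R_L) = 17.01 × 2476/2977 = 14.2 V.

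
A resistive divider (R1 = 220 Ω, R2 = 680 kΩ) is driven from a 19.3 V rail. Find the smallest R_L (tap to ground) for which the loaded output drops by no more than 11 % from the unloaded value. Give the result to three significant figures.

R_L(min) ≈ 1.78 kΩ

Output resistance R_th = R1‖R2 = (220 × 680000)/680200 = 219.9 Ω.
The fractional drop is R_th/(R_th + R_L); requiring this ≤ 0.110 gives R_L ≥ R_th(1/0.110 − 1) = 219.9 × 8.091 = 1.78 kΩ.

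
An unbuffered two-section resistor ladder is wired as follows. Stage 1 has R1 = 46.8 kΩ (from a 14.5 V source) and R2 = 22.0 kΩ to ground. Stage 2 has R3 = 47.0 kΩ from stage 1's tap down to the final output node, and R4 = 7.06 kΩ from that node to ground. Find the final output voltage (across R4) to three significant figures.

V_out ≈ 0.474 V

Stage 2 presents R3+R4 = 54.06 kΩ as a load on stage 1's tap.
Stage 1's lower leg becomes R2‖(R3+R4) = 15.64 kΩ, so V_mid = 14.5 × 15.64/62.44 = 3.631 V.
Stage 2 is itself unloaded: V_out = V_mid × R4/(R3+R4) = 3.631 × 7.06/54.06 = 0.474 V.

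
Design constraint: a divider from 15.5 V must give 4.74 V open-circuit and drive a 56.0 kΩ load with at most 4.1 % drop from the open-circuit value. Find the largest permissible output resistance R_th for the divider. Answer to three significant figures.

Loading drop = R_th/(R_th + R_L) ≤ 0.0410, so R_th ≤ R_L · ε/(1−ε) = 56.0 kΩ × 0.0410/0.9590 = 2.39 kΩ.

R_th ≤ 2.39 kΩ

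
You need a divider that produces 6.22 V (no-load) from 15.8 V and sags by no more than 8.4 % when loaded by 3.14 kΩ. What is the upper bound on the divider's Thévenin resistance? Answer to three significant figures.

Loading drop = R_th/(R_th + R_L) ≤ 0.0840, so R_th ≤ R_L · ε/(1−ε) = 3.14 kΩ × 0.0840/0.9160 = 288 Ω.
(Any R1, R2 with R2/(R1+R2) = 0.394 and R1‖R2 ≤ 288 Ω will meet the spec.)

R_th ≤ 288 Ω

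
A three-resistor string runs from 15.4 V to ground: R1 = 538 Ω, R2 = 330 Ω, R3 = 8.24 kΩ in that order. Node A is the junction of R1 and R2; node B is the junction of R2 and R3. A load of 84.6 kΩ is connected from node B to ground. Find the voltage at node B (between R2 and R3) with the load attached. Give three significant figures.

At node B, R3 is in parallel with the load: R3‖R_L = 7509 Ω.
Below node A the resistance is R2 + (R3‖R_L) = 7839 Ω, so V_A = 15.4 × 7839/8377 = 14.41 V.
Then V_B = V_A × (R3‖R_L)/(R2 + R3‖R_L) = 14.41 × 7509/7839 = 13.8 V.

V ≈ 13.8 V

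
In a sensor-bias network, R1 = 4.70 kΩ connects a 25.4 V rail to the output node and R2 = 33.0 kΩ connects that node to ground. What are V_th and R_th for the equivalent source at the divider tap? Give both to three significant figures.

V_th is the open-circuit tap voltage: 25.4 × 33.0/(4.70 + 33.0) = 22.2 V.
With the supply zeroed, R1 and R2 appear in parallel from the tap: R_th = R1‖R2 = (4.70 × 33.0)/37.70 = 4.11 kΩ.

V_th = 22.2 V, R_th = 4.11 kΩ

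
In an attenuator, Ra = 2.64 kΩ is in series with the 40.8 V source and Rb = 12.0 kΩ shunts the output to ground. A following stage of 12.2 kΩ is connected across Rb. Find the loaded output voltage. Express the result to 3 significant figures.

The load sits in parallel with Rb: Rb‖R_L = (12.0 × 12.2) / (12.0 + 12.2) = 6.050 kΩ.
V_out = 40.8 × 6.050 / (2.64 + 6.050) = 40.8 × 6.050/8.690 = 28.4 V.

V_out ≈ 28.4 V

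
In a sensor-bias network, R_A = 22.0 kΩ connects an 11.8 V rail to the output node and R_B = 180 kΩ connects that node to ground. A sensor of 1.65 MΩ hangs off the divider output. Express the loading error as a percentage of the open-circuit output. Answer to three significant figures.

1.17 %

The divider's output (Thévenin) resistance is R_A‖R_B = 19.60 kΩ.
Fractional drop under load = R_th/(R_th + R_L) = 19.60 / (19.60 + 1650) = 0.01174.
So the output falls by 1.17 %.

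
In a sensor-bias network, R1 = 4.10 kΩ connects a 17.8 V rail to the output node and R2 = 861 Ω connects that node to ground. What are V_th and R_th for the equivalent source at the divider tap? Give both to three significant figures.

V_th is the open-circuit tap voltage: 17.8 × 861/(4100 + 861) = 3.09 V.
With the supply zeroed, R1 and R2 appear in parallel from the tap: R_th = R1‖R2 = (4100 × 861)/4961 = 712 Ω.

V_th = 3.09 V, R_th = 712 Ω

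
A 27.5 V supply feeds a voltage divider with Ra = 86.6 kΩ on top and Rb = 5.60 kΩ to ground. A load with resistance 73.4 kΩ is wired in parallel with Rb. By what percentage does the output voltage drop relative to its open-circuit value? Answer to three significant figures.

6.69 %

The divider's output (Thévenin) resistance is Ra‖Rb = 5.260 kΩ.
Fractional drop under load = R_th/(R_th + R_L) = 5.260 / (5.260 + 73.4) = 0.06687.
So the output falls by 6.69 %.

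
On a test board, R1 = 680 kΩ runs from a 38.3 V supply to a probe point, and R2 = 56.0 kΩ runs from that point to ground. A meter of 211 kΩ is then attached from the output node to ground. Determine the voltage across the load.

V_out ≈ 2.34 V

The load sits in parallel with R2: R2‖R_L = (56.0 × 211) / (56.0 + 211) = 44.25 kΩ.
V_out = 38.3 × 44.25 / (680 + 44.25) = 38.3 × 44.25/724.3 = 2.34 V.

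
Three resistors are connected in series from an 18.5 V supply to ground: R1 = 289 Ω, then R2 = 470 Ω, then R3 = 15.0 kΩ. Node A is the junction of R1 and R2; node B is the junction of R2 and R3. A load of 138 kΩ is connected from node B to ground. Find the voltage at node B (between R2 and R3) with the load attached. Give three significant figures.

At node B, R3 is in parallel with the load: R3‖R_L = 13530 Ω.
Below node A the resistance is R2 + (R3‖R_L) = 14000 Ω, so V_A = 18.5 × 14000/14290 = 18.13 V.
Then V_B = V_A × (R3‖R_L)/(R2 + R3‖R_L) = 18.13 × 13530/14000 = 17.5 V.

V ≈ 17.5 V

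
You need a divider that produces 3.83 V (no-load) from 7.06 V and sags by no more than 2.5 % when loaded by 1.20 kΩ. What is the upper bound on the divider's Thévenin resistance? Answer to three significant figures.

R_th ≤ 30.8 Ω

Loading drop = R_th/(R_th + R_L) ≤ 0.0250, so R_th ≤ R_L · ε/(1−ε) = 1.20 kΩ × 0.0250/0.9750 = 30.8 Ω.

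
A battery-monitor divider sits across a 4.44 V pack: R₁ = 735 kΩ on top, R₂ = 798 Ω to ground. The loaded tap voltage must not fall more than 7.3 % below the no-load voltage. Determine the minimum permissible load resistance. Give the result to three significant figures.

Output resistance R_th = R₁‖R₂ = (735000 × 798)/735800 = 797.1 Ω.
The fractional drop is R_th/(R_th + R_L); requiring this ≤ 0.0730 gives R_L ≥ R_th(1/0.0730 − 1) = 797.1 × 12.70 = 10.1 kΩ.

R_L(min) ≈ 10.1 kΩ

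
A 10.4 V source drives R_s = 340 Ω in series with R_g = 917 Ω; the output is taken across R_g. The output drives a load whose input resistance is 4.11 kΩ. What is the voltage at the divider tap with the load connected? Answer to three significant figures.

The load sits in parallel with R_g: R_g‖R_L = (917 × 4110) / (917 + 4110) = 749.7 Ω.
V_out = 10.4 × 749.7 / (340 + 749.7) = 10.4 × 749.7/1090 = 7.16 V.

V_out ≈ 7.16 V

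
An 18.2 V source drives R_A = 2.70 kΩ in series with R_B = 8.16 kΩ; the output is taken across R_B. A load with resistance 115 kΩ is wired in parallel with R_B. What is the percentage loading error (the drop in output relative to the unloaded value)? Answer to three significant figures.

1.73 %

The divider's output (Thévenin) resistance is R_A‖R_B = 2.029 kΩ.
Fractional drop under load = R_th/(R_th + R_L) = 2.029 / (2.029 + 115) = 0.01734.
So the output falls by 1.73 %.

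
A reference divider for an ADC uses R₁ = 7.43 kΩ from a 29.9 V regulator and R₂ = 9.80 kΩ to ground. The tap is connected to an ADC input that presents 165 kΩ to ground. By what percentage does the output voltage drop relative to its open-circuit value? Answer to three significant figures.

2.50 %

The divider's output (Thévenin) resistance is R₁‖R₂ = 4.226 kΩ.
Fractional drop under load = R_th/(R_th + R_L) = 4.226 / (4.226 + 165) = 0.02497.
So the output falls by 2.50 %.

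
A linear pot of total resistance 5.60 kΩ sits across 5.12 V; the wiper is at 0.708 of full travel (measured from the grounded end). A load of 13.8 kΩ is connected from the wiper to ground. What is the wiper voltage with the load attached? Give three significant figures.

The wiper splits the pot into (1−α)R = 1.635 kΩ above and αR = 3.965 kΩ below.
Lower section ‖ load = 3.080 kΩ.
V_wiper = 5.12 × 3.080/(1.635 + 3.080) = 3.34 V.

V ≈ 3.34 V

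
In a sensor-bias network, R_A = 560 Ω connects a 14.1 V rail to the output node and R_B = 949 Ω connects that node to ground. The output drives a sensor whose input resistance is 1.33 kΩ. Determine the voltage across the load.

The load sits in parallel with R_B: R_B‖R_L = (949 × 1330) / (949 + 1330) = 553.8 Ω.
V_out = 14.1 × 553.8 / (560 + 553.8) = 14.1 × 553.8/1114 = 7.01 V.

V_out ≈ 7.01 V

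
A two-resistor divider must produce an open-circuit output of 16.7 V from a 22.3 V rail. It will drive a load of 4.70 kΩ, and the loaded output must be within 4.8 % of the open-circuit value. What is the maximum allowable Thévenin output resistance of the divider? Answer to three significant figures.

Loading drop = R_th/(R_th + R_L) ≤ 0.0480, so R_th ≤ R_L · ε/(1−ε) = 4.70 kΩ × 0.0480/0.9520 = 237 Ω.
(Any R1, R2 with R2/(R1+R2) = 0.749 and R1‖R2 ≤ 237 Ω will meet the spec.)

R_th ≤ 237 Ω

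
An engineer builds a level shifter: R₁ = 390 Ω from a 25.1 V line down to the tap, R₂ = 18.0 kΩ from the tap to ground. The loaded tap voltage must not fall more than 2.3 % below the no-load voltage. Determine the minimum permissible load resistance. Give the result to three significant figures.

Output resistance R_th = R₁‖R₂ = (390 × 18000)/18390 = 381.7 Ω.
The fractional drop is R_th/(R_th + R_L); requiring this ≤ 0.0230 gives R_L ≥ R_th(1/0.0230 − 1) = 381.7 × 42.48 = 16.2 kΩ.

R_L(min) ≈ 16.2 kΩ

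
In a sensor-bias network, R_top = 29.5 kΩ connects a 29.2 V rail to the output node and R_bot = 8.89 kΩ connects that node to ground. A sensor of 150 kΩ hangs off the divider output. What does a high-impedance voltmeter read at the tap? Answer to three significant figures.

V_out ≈ 6.47 V

The load sits in parallel with R_bot: R_bot‖R_L = (8.89 × 150) / (8.89 + 150) = 8.393 kΩ.
V_out = 29.2 × 8.393 / (29.5 + 8.393) = 29.2 × 8.393/37.89 = 6.47 V.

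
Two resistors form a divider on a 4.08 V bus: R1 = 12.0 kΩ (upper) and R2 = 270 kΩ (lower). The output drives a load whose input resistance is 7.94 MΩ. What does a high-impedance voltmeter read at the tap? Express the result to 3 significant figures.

The load sits in parallel with R2: R2‖R_L = (270 × 7940) / (270 + 7940) = 261.1 kΩ.
V_out = 4.08 × 261.1 / (12.0 + 261.1) = 4.08 × 261.1/273.1 = 3.90 V.

V_out ≈ 3.90 V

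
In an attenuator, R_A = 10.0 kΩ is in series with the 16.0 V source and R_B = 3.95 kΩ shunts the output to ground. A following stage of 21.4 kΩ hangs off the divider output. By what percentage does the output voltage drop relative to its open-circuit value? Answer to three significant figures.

11.7 %

The divider's output (Thévenin) resistance is R_A‖R_B = 2.832 kΩ.
Fractional drop under load = R_th/(R_th + R_L) = 2.832 / (2.832 + 21.4) = 0.1169.
So the output falls by 11.7 %.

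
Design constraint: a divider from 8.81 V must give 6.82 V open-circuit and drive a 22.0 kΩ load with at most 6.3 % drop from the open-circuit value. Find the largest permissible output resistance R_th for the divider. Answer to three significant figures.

Loading drop = R_th/(R_th + R_L) ≤ 0.0630, so R_th ≤ R_L · ε/(1−ε) = 22.0 kΩ × 0.0630/0.9370 = 1.48 kΩ.

R_th ≤ 1.48 kΩ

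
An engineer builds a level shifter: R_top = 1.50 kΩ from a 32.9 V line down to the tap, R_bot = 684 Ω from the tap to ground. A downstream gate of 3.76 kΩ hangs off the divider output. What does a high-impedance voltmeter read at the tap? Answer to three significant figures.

V_out ≈ 9.16 V

The load sits in parallel with R_bot: R_bot‖R_L = (684 × 3760) / (684 + 3760) = 578.7 Ω.
V_out = 32.9 × 578.7 / (1500 + 578.7) = 32.9 × 578.7/2079 = 9.16 V.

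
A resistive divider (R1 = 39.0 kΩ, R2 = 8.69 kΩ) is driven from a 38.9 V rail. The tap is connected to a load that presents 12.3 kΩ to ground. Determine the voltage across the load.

The load sits in parallel with R2: R2‖R_L = (8.69 × 12.3) / (8.69 + 12.3) = 5.092 kΩ.
V_out = 38.9 × 5.092 / (39.0 + 5.092) = 38.9 × 5.092/44.09 = 4.49 V.

V_out ≈ 4.49 V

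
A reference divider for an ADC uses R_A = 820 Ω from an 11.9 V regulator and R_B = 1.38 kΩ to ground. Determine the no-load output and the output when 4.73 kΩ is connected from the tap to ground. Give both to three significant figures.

Unloaded: 7.46 V; loaded: 6.73 V

Open-circuit: V = 11.9 × 1380/(820 + 1380) = 7.46 V.
With the load, R_B becomes R_B‖R_L = 1068 Ω, so V = 11.9 × 1068/1888 = 6.73 V.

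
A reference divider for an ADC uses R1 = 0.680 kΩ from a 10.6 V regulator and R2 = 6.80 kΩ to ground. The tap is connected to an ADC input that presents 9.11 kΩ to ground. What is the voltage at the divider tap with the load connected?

V_out ≈ 9.02 V

The load sits in parallel with R2: R2‖R_L = (6800 × 9110) / (6800 + 9110) = 3894 Ω.
V_out = 10.6 × 3894 / (680 + 3894) = 10.6 × 3894/4574 = 9.02 V.
(Unloaded it would have been 9.64 V.)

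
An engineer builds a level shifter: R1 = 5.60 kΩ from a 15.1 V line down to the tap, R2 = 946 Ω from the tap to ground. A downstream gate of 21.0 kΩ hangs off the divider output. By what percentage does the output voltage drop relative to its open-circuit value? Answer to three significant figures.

The divider's output (Thévenin) resistance is R1‖R2 = 809.3 Ω.
Fractional drop under load = R_th/(R_th + R_L) = 809.3 / (809.3 + 21000) = 0.03711.
So the output falls by 3.71 %.

3.71 %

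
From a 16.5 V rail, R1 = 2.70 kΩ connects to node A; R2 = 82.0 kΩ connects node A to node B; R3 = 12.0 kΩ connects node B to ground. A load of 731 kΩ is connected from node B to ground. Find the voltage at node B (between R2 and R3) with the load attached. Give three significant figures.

V ≈ 2.02 V

At node B, R3 is in parallel with the load: R3‖R_L = 11.81 kΩ.
Below node A the resistance is R2 + (R3‖R_L) = 93.81 kΩ, so V_A = 16.5 × 93.81/96.51 = 16.04 V.
Then V_B = V_A × (R3‖R_L)/(R2 + R3‖R_L) = 16.04 × 11.81/93.81 = 2.02 V.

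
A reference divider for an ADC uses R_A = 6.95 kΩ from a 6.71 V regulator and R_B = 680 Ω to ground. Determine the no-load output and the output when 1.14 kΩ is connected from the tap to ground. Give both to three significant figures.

Unloaded: 0.598 V; loaded: 0.387 V

Open-circuit: V = 6.71 × 680/(6950 + 680) = 0.598 V.
With the load, R_B becomes R_B‖R_L = 425.9 Ω, so V = 6.71 × 425.9/7376 = 0.387 V.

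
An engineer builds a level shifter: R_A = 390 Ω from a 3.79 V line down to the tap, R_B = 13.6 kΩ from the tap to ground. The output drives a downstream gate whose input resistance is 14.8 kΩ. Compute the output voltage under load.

V_out ≈ 3.59 V

The load sits in parallel with R_B: R_B‖R_L = (13600 × 14800) / (13600 + 14800) = 7087 Ω.
V_out = 3.79 × 7087 / (390 + 7087) = 3.79 × 7087/7477 = 3.59 V.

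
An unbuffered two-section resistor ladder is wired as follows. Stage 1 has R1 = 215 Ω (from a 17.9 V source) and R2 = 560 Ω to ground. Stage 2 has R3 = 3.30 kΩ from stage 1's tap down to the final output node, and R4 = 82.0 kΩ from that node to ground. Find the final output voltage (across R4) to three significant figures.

Stage 2 presents R3+R4 = 85300 Ω as a load on stage 1's tap.
Stage 1's lower leg becomes R2‖(R3+R4) = 556.3 Ω, so V_mid = 17.9 × 556.3/771.3 = 12.91 V.
Stage 2 is itself unloaded: V_out = V_mid × R4/(R3+R4) = 12.91 × 82000/85300 = 12.4 V.

V_out ≈ 12.4 V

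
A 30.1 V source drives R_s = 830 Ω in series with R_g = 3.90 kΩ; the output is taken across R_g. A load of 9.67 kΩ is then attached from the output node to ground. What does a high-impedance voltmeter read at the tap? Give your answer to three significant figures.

V_out ≈ 23.2 V

The load sits in parallel with R_g: R_g‖R_L = (3900 × 9670) / (3900 + 9670) = 2779 Ω.
V_out = 30.1 × 2779 / (830 + 2779) = 30.1 × 2779/3609 = 23.2 V.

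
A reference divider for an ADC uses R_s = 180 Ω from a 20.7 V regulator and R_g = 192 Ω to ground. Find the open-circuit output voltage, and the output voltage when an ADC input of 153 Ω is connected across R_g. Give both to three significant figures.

Open-circuit: V = 20.7 × 192/(180 + 192) = 10.7 V.
With the load, R_g becomes R_g‖R_L = 85.15 Ω, so V = 20.7 × 85.15/265.1 = 6.65 V.

Unloaded: 10.7 V; loaded: 6.65 V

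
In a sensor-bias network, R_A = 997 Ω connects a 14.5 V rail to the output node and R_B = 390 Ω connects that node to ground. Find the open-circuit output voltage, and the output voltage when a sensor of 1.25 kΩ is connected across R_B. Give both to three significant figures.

Open-circuit: V = 14.5 × 390/(997 + 390) = 4.08 V.
With the load, R_B becomes R_B‖R_L = 297.3 Ω, so V = 14.5 × 297.3/1294 = 3.33 V.

Unloaded: 4.08 V; loaded: 3.33 V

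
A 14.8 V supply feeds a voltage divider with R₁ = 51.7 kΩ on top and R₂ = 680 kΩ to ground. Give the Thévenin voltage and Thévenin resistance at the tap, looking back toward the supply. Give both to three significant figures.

V_th is the open-circuit tap voltage: 14.8 × 680/(51.7 + 680) = 13.8 V.
With the supply zeroed, R₁ and R₂ appear in parallel from the tap: R_th = R₁‖R₂ = (51.7 × 680)/731.7 = 48.0 kΩ.

V_th = 13.8 V, R_th = 48.0 kΩ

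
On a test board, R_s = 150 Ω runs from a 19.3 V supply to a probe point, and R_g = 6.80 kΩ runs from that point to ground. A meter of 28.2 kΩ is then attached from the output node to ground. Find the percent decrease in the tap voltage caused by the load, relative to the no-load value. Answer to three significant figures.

The divider's output (Thévenin) resistance is R_s‖R_g = 146.8 Ω.
Fractional drop under load = R_th/(R_th + R_L) = 146.8 / (146.8 + 28200) = 0.005177.
So the output falls by 0.518 %.

0.518 %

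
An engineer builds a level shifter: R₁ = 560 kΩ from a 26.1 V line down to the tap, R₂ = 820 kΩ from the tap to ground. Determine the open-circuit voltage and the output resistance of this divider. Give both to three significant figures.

V_th is the open-circuit tap voltage: 26.1 × 820/(560 + 820) = 15.5 V.
With the supply zeroed, R₁ and R₂ appear in parallel from the tap: R_th = R₁‖R₂ = (560 × 820)/1380 = 333 kΩ.

V_th = 15.5 V, R_th = 333 kΩ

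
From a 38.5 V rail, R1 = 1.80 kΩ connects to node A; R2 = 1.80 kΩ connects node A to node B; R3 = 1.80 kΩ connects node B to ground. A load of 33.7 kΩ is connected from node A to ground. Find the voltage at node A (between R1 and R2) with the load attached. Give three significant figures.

Below node A the series string R2+R3 = 3.600 kΩ sits in parallel with the 33.7 kΩ load: 3.253 kΩ.
V_A = 38.5 × 3.253/(1.80 + 3.253) = 24.8 V.

V ≈ 24.8 V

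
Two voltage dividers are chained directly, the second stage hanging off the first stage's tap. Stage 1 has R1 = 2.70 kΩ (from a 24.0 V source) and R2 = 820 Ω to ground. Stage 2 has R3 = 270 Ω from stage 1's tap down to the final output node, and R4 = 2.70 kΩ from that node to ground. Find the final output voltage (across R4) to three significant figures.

Stage 2 presents R3+R4 = 2970 Ω as a load on stage 1's tap.
Stage 1's lower leg becomes R2‖(R3+R4) = 642.6 Ω, so V_mid = 24.0 × 642.6/3343 = 4.614 V.
Stage 2 is itself unloaded: V_out = V_mid × R4/(R3+R4) = 4.614 × 2700/2970 = 4.19 V.

V_out ≈ 4.19 V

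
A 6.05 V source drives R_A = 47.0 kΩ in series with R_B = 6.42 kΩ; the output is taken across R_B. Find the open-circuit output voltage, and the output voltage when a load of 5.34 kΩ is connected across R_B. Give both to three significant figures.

Unloaded: 0.727 V; loaded: 0.353 V

Open-circuit: V = 6.05 × 6.42/(47.0 + 6.42) = 0.727 V.
With the load, R_B becomes R_B‖R_L = 2.915 kΩ, so V = 6.05 × 2.915/49.92 = 0.353 V.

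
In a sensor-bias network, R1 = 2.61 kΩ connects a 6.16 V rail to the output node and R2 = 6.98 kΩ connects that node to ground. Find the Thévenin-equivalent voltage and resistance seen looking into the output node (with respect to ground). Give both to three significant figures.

V_th is the open-circuit tap voltage: 6.16 × 6.98/(2.61 + 6.98) = 4.48 V.
With the supply zeroed, R1 and R2 appear in parallel from the tap: R_th = R1‖R2 = (2.61 × 6.98)/9.590 = 1.90 kΩ.

V_th = 4.48 V, R_th = 1.90 kΩ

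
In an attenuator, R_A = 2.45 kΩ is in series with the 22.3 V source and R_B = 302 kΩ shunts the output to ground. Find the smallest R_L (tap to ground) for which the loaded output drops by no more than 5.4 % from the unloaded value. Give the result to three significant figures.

Output resistance R_th = R_A‖R_B = (2.45 × 302)/304.4 = 2.430 kΩ.
The fractional drop is R_th/(R_th + R_L); requiring this ≤ 0.0540 gives R_L ≥ R_th(1/0.0540 − 1) = 2.430 × 17.52 = 42.6 kΩ.

R_L(min) ≈ 42.6 kΩ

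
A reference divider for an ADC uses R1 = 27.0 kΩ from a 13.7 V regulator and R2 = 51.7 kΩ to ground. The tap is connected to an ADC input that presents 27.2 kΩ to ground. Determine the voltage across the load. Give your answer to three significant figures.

The load sits in parallel with R2: R2‖R_L = (51.7 × 27.2) / (51.7 + 27.2) = 17.82 kΩ.
V_out = 13.7 × 17.82 / (27.0 + 17.82) = 13.7 × 17.82/44.82 = 5.45 V.

V_out ≈ 5.45 V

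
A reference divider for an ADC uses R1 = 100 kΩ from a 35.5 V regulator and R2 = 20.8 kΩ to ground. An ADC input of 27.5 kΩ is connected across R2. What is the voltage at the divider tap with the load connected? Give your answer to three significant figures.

V_out ≈ 3.76 V

The load sits in parallel with R2: R2‖R_L = (20.8 × 27.5) / (20.8 + 27.5) = 11.84 kΩ.
V_out = 35.5 × 11.84 / (100 + 11.84) = 35.5 × 11.84/111.8 = 3.76 V.
(Unloaded it would have been 6.11 V.)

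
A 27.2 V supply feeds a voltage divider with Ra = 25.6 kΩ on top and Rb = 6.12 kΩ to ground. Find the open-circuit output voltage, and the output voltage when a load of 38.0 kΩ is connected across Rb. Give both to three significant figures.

Unloaded: 5.25 V; loaded: 4.64 V

Open-circuit: V = 27.2 × 6.12/(25.6 + 6.12) = 5.25 V.
With the load, Rb becomes Rb‖R_L = 5.271 kΩ, so V = 27.2 × 5.271/30.87 = 4.64 V.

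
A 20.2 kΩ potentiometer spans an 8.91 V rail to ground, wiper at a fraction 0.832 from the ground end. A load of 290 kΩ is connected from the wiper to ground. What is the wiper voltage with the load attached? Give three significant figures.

The wiper splits the pot into (1−α)R = 3.394 kΩ above and αR = 16.81 kΩ below.
Lower section ‖ load = 15.89 kΩ.
V_wiper = 8.91 × 15.89/(3.394 + 15.89) = 7.34 V.

V ≈ 7.34 V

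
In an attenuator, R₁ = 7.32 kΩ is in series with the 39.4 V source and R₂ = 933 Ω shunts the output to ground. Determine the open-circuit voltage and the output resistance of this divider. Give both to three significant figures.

V_th = 4.45 V, R_th = 828 Ω

V_th is the open-circuit tap voltage: 39.4 × 933/(7320 + 933) = 4.45 V.
With the supply zeroed, R₁ and R₂ appear in parallel from the tap: R_th = R₁‖R₂ = (7320 × 933)/8253 = 828 Ω.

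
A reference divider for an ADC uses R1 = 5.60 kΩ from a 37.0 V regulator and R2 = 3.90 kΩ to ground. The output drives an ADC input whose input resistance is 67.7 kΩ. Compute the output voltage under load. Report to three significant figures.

The load sits in parallel with R2: R2‖R_L = (3.90 × 67.7) / (3.90 + 67.7) = 3.688 kΩ.
V_out = 37.0 × 3.688 / (5.60 + 3.688) = 37.0 × 3.688/9.288 = 14.7 V.

V_out ≈ 14.7 V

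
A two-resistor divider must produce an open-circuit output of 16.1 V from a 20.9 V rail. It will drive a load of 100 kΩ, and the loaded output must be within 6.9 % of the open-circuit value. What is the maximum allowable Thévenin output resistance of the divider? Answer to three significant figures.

Loading drop = R_th/(R_th + R_L) ≤ 0.0690, so R_th ≤ R_L · ε/(1−ε) = 100 kΩ × 0.0690/0.9310 = 7.41 kΩ.

R_th ≤ 7.41 kΩ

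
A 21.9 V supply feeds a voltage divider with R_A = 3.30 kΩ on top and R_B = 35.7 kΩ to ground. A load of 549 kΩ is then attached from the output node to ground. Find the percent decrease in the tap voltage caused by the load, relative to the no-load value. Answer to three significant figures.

The divider's output (Thévenin) resistance is R_A‖R_B = 3.021 kΩ.
Fractional drop under load = R_th/(R_th + R_L) = 3.021 / (3.021 + 549) = 0.005472.
So the output falls by 0.547 %.

0.547 %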